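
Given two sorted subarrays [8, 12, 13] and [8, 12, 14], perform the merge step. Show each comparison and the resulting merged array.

Merging process:

Compare 8 vs 8: take 8 from left. Merged: [8]
Compare 12 vs 8: take 8 from right. Merged: [8, 8]
Compare 12 vs 12: take 12 from left. Merged: [8, 8, 12]
Compare 13 vs 12: take 12 from right. Merged: [8, 8, 12, 12]
Compare 13 vs 14: take 13 from left. Merged: [8, 8, 12, 12, 13]
Append remaining from right: [14]. Merged: [8, 8, 12, 12, 13, 14]

Final merged array: [8, 8, 12, 12, 13, 14]
Total comparisons: 5

The merged array is [8, 8, 12, 12, 13, 14], requiring 5 comparisons. The merge step runs in O(n) time where n is the total number of elements.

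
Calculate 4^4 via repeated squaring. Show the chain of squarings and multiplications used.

Computing 4^4 by squaring (build up from 4^1; each line after the first costs one multiplication):

4^1 = 4
4^2 = (4^1)^2 = 4^2 = 16
4^4 = (4^2)^2 = 16^2 = 256

Result: 256
Multiplications needed: 2 (2 lines after 4^1)

4^4 = 256. Using exponentiation by squaring, this requires 2 multiplications. The key idea: if the exponent is even, square the half-power; if odd, multiply by the base once.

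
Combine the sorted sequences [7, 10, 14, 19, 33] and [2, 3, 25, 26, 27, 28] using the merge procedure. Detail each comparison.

Merging process:

Compare 7 vs 2: take 2 from right. Merged: [2]
Compare 7 vs 3: take 3 from right. Merged: [2, 3]
Compare 7 vs 25: take 7 from left. Merged: [2, 3, 7]
Compare 10 vs 25: take 10 from left. Merged: [2, 3, 7, 10]
Compare 14 vs 25: take 14 from left. Merged: [2, 3, 7, 10, 14]
Compare 19 vs 25: take 19 from left. Merged: [2, 3, 7, 10, 14, 19]
Compare 33 vs 25: take 25 from right. Merged: [2, 3, 7, 10, 14, 19, 25]
Compare 33 vs 26: take 26 from right. Merged: [2, 3, 7, 10, 14, 19, 25, 26]
Compare 33 vs 27: take 27 from right. Merged: [2, 3, 7, 10, 14, 19, 25, 26, 27]
Compare 33 vs 28: take 28 from right. Merged: [2, 3, 7, 10, 14, 19, 25, 26, 27, 28]
Append remaining from left: [33]. Merged: [2, 3, 7, 10, 14, 19, 25, 26, 27, 28, 33]

Final merged array: [2, 3, 7, 10, 14, 19, 25, 26, 27, 28, 33]
Total comparisons: 10

The merged array is [2, 3, 7, 10, 14, 19, 25, 26, 27, 28, 33], requiring 10 comparisons. The merge step runs in O(n) time where n is the total number of elements.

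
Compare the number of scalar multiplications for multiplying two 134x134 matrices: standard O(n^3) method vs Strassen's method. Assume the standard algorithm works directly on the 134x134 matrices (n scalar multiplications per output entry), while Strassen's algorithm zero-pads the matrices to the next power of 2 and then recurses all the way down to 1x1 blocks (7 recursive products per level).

Matrix multiplication for 134x134 matrices:

Strassen's algorithm requires power-of-2 dimensions. Pad 134x134 to 256x256 (next power of 2).

Standard algorithm: 134^3 = 2406104 multiplications
Strassen's algorithm: 7^(log2(256)) = 7^8 = 5764801 multiplications
Difference: 2406104 - 5764801 = -3358697 (Strassen uses MORE here due to padding overhead — for small or just-over-power-of-2 n, padding can outweigh the per-level savings)

Standard: 2406104 multiplications (134^3). Strassen: 5764801 multiplications (7^8, after padding to 256x256). Strassen reduces 8 recursive multiplications to 7 at each level.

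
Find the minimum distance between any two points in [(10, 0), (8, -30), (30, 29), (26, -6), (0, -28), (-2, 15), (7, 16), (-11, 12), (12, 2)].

Computing all pairwise distances among 9 points:

d((10, 0), (8, -30)) = 30.0666
d((10, 0), (30, 29)) = 35.2278
d((10, 0), (26, -6)) = 17.088
d((10, 0), (0, -28)) = 29.7321
d((10, 0), (-2, 15)) = 19.2094
d((10, 0), (7, 16)) = 16.2788
d((10, 0), (-11, 12)) = 24.1868
d((10, 0), (12, 2)) = 2.8284 <-- minimum
d((8, -30), (30, 29)) = 62.9682
d((8, -30), (26, -6)) = 30.0
d((8, -30), (0, -28)) = 8.2462
d((8, -30), (-2, 15)) = 46.0977
d((8, -30), (7, 16)) = 46.0109
d((8, -30), (-11, 12)) = 46.0977
d((8, -30), (12, 2)) = 32.249
d((30, 29), (26, -6)) = 35.2278
d((30, 29), (0, -28)) = 64.4127
d((30, 29), (-2, 15)) = 34.9285
d((30, 29), (7, 16)) = 26.4197
d((30, 29), (-11, 12)) = 44.3847
d((30, 29), (12, 2)) = 32.45
d((26, -6), (0, -28)) = 34.0588
d((26, -6), (-2, 15)) = 35.0
d((26, -6), (7, 16)) = 29.0689
d((26, -6), (-11, 12)) = 41.1461
d((26, -6), (12, 2)) = 16.1245
d((0, -28), (-2, 15)) = 43.0465
d((0, -28), (7, 16)) = 44.5533
d((0, -28), (-11, 12)) = 41.4849
d((0, -28), (12, 2)) = 32.311
d((-2, 15), (7, 16)) = 9.0554
d((-2, 15), (-11, 12)) = 9.4868
d((-2, 15), (12, 2)) = 19.105
d((7, 16), (-11, 12)) = 18.4391
d((7, 16), (12, 2)) = 14.8661
d((-11, 12), (12, 2)) = 25.0799

Closest pair: (10, 0) and (12, 2) with distance 2.8284

The closest pair is (10, 0) and (12, 2) with Euclidean distance 2.8284. For 9 points, brute-force pairwise comparison is shown above. For large n, the divide-and-conquer algorithm (sort by x, recurse on halves, check the dividing strip) achieves O(n log n).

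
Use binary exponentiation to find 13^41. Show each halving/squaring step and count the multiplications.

Computing 13^41 by squaring (build up from 13^1; each line after the first costs one multiplication):

13^1 = 13
13^2 = (13^1)^2 = 13^2 = 169
13^4 = (13^2)^2 = 169^2 = 28561
13^5 = 13 * 13^4 = 13 * 28561 = 371293
13^10 = (13^5)^2 = 371293^2 = 137858491849
13^20 = (13^10)^2 = 137858491849^2 = 19004963774880799438801
13^40 = (13^20)^2 = 19004963774880799438801^2 = 361188648084531445929920877641340156544317601
13^41 = 13 * 13^40 = 13 * 361188648084531445929920877641340156544317601 = 4695452425098908797088971409337422035076128813

Result: 4695452425098908797088971409337422035076128813
Multiplications needed: 7 (7 lines after 13^1)

13^41 = 4695452425098908797088971409337422035076128813. Using exponentiation by squaring, this requires 7 multiplications. The key idea: if the exponent is even, square the half-power; if odd, multiply by the base once.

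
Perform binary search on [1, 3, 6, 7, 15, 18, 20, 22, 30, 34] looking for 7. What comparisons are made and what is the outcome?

Binary search for 7 in [1, 3, 6, 7, 15, 18, 20, 22, 30, 34]:

lo=0, hi=9, mid=4, arr[mid]=15 -> 15 > 7, search left half
lo=0, hi=3, mid=1, arr[mid]=3 -> 3 < 7, search right half
lo=2, hi=3, mid=2, arr[mid]=6 -> 6 < 7, search right half
lo=3, hi=3, mid=3, arr[mid]=7 -> Found target at index 3!

Binary search finds 7 at index 3 after 4 comparisons. The search repeatedly halves the search space by comparing with the middle element.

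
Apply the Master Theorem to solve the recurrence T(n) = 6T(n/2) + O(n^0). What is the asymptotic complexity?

Master Theorem for T(n) = 6T(n/2) + O(n^0):

a = 6, b = 2, c = 0
log_b(a) = log_2(6) = 2.5850

Case 1: c = 0 < log_2(6) = 2.5850
T(n) = O(n^(log_2 6))

For T(n) = 6T(n/2) + O(n^0): log_2(6) = 2.5850. This is Case 1 of the Master Theorem (c < log_b(a), work dominated by leaves), giving O(n^(log_2 6)).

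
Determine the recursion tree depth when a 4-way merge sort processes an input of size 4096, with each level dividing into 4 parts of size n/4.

For divide and conquer with division factor 4:

Problem sizes at each level:
Level 0: 4096
Level 1: 1024
Level 2: 256
Level 3: 64
Level 4: 16
Level 5: 4
Level 6: 1

The root is level 0 and the size-1 base case is level 6 (the tree spans levels 0 through 6, i.e. 7 levels counting the root), so the depth is the number of divisions: log_4(4096) = 6

The recursion tree depth is log_4(4096) = 6. At each level, the problem size is divided by 4, so it takes 6 divisions to reduce to a base case of size 1. The algorithm makes 4 recursive calls at each level.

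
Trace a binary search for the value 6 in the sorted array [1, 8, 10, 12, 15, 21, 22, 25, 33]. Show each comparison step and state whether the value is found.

Binary search for 6 in [1, 8, 10, 12, 15, 21, 22, 25, 33]:

lo=0, hi=8, mid=4, arr[mid]=15 -> 15 > 6, search left half
lo=0, hi=3, mid=1, arr[mid]=8 -> 8 > 6, search left half
lo=0, hi=0, mid=0, arr[mid]=1 -> 1 < 6, search right half
lo=1 > hi=0, target 6 not found

Binary search determines that 6 is not in the array after 3 comparisons. The search space was exhausted without finding the target.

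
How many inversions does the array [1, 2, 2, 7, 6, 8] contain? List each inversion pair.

Finding inversions in [1, 2, 2, 7, 6, 8]:

(3, 4): arr[3]=7 > arr[4]=6

Total inversions: 1

The array has 1 inversion(s): (3,4). Each pair (i,j) satisfies i < j and arr[i] > arr[j].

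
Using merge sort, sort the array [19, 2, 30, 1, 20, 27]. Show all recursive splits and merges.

Merge sort trace:

Split: [19, 2, 30, 1, 20, 27] -> [19, 2, 30] and [1, 20, 27]
  Split: [19, 2, 30] -> [19] and [2, 30]
    Split: [2, 30] -> [2] and [30]
    Merge: [2] + [30] -> [2, 30]
  Merge: [19] + [2, 30] -> [2, 19, 30]
  Split: [1, 20, 27] -> [1] and [20, 27]
    Split: [20, 27] -> [20] and [27]
    Merge: [20] + [27] -> [20, 27]
  Merge: [1] + [20, 27] -> [1, 20, 27]
Merge: [2, 19, 30] + [1, 20, 27] -> [1, 2, 19, 20, 27, 30]

Final sorted array: [1, 2, 19, 20, 27, 30]

The merge sort proceeds by recursively splitting the array and merging sorted halves.
After all merges, the sorted array is [1, 2, 19, 20, 27, 30].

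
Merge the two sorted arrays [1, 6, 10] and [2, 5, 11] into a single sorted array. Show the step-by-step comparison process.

Merging process:

Compare 1 vs 2: take 1 from left. Merged: [1]
Compare 6 vs 2: take 2 from right. Merged: [1, 2]
Compare 6 vs 5: take 5 from right. Merged: [1, 2, 5]
Compare 6 vs 11: take 6 from left. Merged: [1, 2, 5, 6]
Compare 10 vs 11: take 10 from left. Merged: [1, 2, 5, 6, 10]
Append remaining from right: [11]. Merged: [1, 2, 5, 6, 10, 11]

Final merged array: [1, 2, 5, 6, 10, 11]
Total comparisons: 5

The merged array is [1, 2, 5, 6, 10, 11], requiring 5 comparisons. The merge step runs in O(n) time where n is the total number of elements.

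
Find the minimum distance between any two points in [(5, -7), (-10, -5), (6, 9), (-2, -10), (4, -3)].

Computing all pairwise distances among 5 points:

d((5, -7), (-10, -5)) = 15.1327
d((5, -7), (6, 9)) = 16.0312
d((5, -7), (-2, -10)) = 7.6158
d((5, -7), (4, -3)) = 4.1231 <-- minimum
d((-10, -5), (6, 9)) = 21.2603
d((-10, -5), (-2, -10)) = 9.434
d((-10, -5), (4, -3)) = 14.1421
d((6, 9), (-2, -10)) = 20.6155
d((6, 9), (4, -3)) = 12.1655
d((-2, -10), (4, -3)) = 9.2195

Closest pair: (5, -7) and (4, -3) with distance 4.1231

The closest pair is (5, -7) and (4, -3) with Euclidean distance 4.1231. For 5 points, brute-force pairwise comparison is shown above. For large n, the divide-and-conquer algorithm (sort by x, recurse on halves, check the dividing strip) achieves O(n log n).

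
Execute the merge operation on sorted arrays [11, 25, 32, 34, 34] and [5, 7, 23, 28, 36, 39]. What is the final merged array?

Merging process:

Compare 11 vs 5: take 5 from right. Merged: [5]
Compare 11 vs 7: take 7 from right. Merged: [5, 7]
Compare 11 vs 23: take 11 from left. Merged: [5, 7, 11]
Compare 25 vs 23: take 23 from right. Merged: [5, 7, 11, 23]
Compare 25 vs 28: take 25 from left. Merged: [5, 7, 11, 23, 25]
Compare 32 vs 28: take 28 from right. Merged: [5, 7, 11, 23, 25, 28]
Compare 32 vs 36: take 32 from left. Merged: [5, 7, 11, 23, 25, 28, 32]
Compare 34 vs 36: take 34 from left. Merged: [5, 7, 11, 23, 25, 28, 32, 34]
Compare 34 vs 36: take 34 from left. Merged: [5, 7, 11, 23, 25, 28, 32, 34, 34]
Append remaining from right: [36, 39]. Merged: [5, 7, 11, 23, 25, 28, 32, 34, 34, 36, 39]

Final merged array: [5, 7, 11, 23, 25, 28, 32, 34, 34, 36, 39]
Total comparisons: 9

The merged array is [5, 7, 11, 23, 25, 28, 32, 34, 34, 36, 39], requiring 9 comparisons. The merge step runs in O(n) time where n is the total number of elements.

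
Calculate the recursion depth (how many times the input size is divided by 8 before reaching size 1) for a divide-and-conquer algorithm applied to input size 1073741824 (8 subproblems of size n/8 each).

For divide and conquer with division factor 8:

Problem sizes at each level:
Level 0: 1073741824
Level 1: 134217728
Level 2: 16777216
Level 3: 2097152
Level 4: 262144
Level 5: 32768
Level 6: 4096
Level 7: 512
Level 8: 64
Level 9: 8
Level 10: 1

The root is level 0 and the size-1 base case is level 10 (the tree spans levels 0 through 10, i.e. 11 levels counting the root), so the depth is the number of divisions: log_8(1073741824) = 10

The recursion tree depth is log_8(1073741824) = 10. At each level, the problem size is divided by 8, so it takes 10 divisions to reduce to a base case of size 1. The algorithm makes 8 recursive calls at each level.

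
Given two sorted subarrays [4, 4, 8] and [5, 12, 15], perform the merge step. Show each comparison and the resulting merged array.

Merging process:

Compare 4 vs 5: take 4 from left. Merged: [4]
Compare 4 vs 5: take 4 from left. Merged: [4, 4]
Compare 8 vs 5: take 5 from right. Merged: [4, 4, 5]
Compare 8 vs 12: take 8 from left. Merged: [4, 4, 5, 8]
Append remaining from right: [12, 15]. Merged: [4, 4, 5, 8, 12, 15]

Final merged array: [4, 4, 5, 8, 12, 15]
Total comparisons: 4

The merged array is [4, 4, 5, 8, 12, 15], requiring 4 comparisons. The merge step runs in O(n) time where n is the total number of elements.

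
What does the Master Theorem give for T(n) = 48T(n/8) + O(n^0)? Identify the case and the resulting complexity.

Master Theorem for T(n) = 48T(n/8) + O(n^0):

a = 48, b = 8, c = 0
log_b(a) = log_8(48) = 1.8617

Case 1: c = 0 < log_8(48) = 1.8617
T(n) = O(n^(log_8 48))

For T(n) = 48T(n/8) + O(n^0): log_8(48) = 1.8617. This is Case 1 of the Master Theorem (c < log_b(a), work dominated by leaves), giving O(n^(log_8 48)).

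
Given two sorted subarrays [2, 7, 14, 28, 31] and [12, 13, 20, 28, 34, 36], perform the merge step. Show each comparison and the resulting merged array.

Merging process:

Compare 2 vs 12: take 2 from left. Merged: [2]
Compare 7 vs 12: take 7 from left. Merged: [2, 7]
Compare 14 vs 12: take 12 from right. Merged: [2, 7, 12]
Compare 14 vs 13: take 13 from right. Merged: [2, 7, 12, 13]
Compare 14 vs 20: take 14 from left. Merged: [2, 7, 12, 13, 14]
Compare 28 vs 20: take 20 from right. Merged: [2, 7, 12, 13, 14, 20]
Compare 28 vs 28: take 28 from left. Merged: [2, 7, 12, 13, 14, 20, 28]
Compare 31 vs 28: take 28 from right. Merged: [2, 7, 12, 13, 14, 20, 28, 28]
Compare 31 vs 34: take 31 from left. Merged: [2, 7, 12, 13, 14, 20, 28, 28, 31]
Append remaining from right: [34, 36]. Merged: [2, 7, 12, 13, 14, 20, 28, 28, 31, 34, 36]

Final merged array: [2, 7, 12, 13, 14, 20, 28, 28, 31, 34, 36]
Total comparisons: 9

The merged array is [2, 7, 12, 13, 14, 20, 28, 28, 31, 34, 36], requiring 9 comparisons. The merge step runs in O(n) time where n is the total number of elements.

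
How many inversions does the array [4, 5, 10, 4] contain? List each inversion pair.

Finding inversions in [4, 5, 10, 4]:

(1, 3): arr[1]=5 > arr[3]=4
(2, 3): arr[2]=10 > arr[3]=4

Total inversions: 2

The array has 2 inversion(s): (1,3), (2,3). Each pair (i,j) satisfies i < j and arr[i] > arr[j].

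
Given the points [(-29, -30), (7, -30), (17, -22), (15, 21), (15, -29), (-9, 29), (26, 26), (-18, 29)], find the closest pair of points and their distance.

Computing all pairwise distances among 8 points:

d((-29, -30), (7, -30)) = 36.0
d((-29, -30), (17, -22)) = 46.6905
d((-29, -30), (15, 21)) = 67.3573
d((-29, -30), (15, -29)) = 44.0114
d((-29, -30), (-9, 29)) = 62.2977
d((-29, -30), (26, 26)) = 78.492
d((-29, -30), (-18, 29)) = 60.0167
d((7, -30), (17, -22)) = 12.8062
d((7, -30), (15, 21)) = 51.6236
d((7, -30), (15, -29)) = 8.0623
d((7, -30), (-9, 29)) = 61.131
d((7, -30), (26, 26)) = 59.1354
d((7, -30), (-18, 29)) = 64.0781
d((17, -22), (15, 21)) = 43.0465
d((17, -22), (15, -29)) = 7.2801 <-- minimum
d((17, -22), (-9, 29)) = 57.2451
d((17, -22), (26, 26)) = 48.8365
d((17, -22), (-18, 29)) = 61.8547
d((15, 21), (15, -29)) = 50.0
d((15, 21), (-9, 29)) = 25.2982
d((15, 21), (26, 26)) = 12.083
d((15, 21), (-18, 29)) = 33.9559
d((15, -29), (-9, 29)) = 62.7694
d((15, -29), (26, 26)) = 56.0892
d((15, -29), (-18, 29)) = 66.7308
d((-9, 29), (26, 26)) = 35.1283
d((-9, 29), (-18, 29)) = 9.0
d((26, 26), (-18, 29)) = 44.1022

Closest pair: (17, -22) and (15, -29) with distance 7.2801

The closest pair is (17, -22) and (15, -29) with Euclidean distance 7.2801. For 8 points, brute-force pairwise comparison is shown above. For large n, the divide-and-conquer algorithm (sort by x, recurse on halves, check the dividing strip) achieves O(n log n).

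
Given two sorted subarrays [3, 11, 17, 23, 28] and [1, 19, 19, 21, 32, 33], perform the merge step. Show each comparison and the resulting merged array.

Merging process:

Compare 3 vs 1: take 1 from right. Merged: [1]
Compare 3 vs 19: take 3 from left. Merged: [1, 3]
Compare 11 vs 19: take 11 from left. Merged: [1, 3, 11]
Compare 17 vs 19: take 17 from left. Merged: [1, 3, 11, 17]
Compare 23 vs 19: take 19 from right. Merged: [1, 3, 11, 17, 19]
Compare 23 vs 19: take 19 from right. Merged: [1, 3, 11, 17, 19, 19]
Compare 23 vs 21: take 21 from right. Merged: [1, 3, 11, 17, 19, 19, 21]
Compare 23 vs 32: take 23 from left. Merged: [1, 3, 11, 17, 19, 19, 21, 23]
Compare 28 vs 32: take 28 from left. Merged: [1, 3, 11, 17, 19, 19, 21, 23, 28]
Append remaining from right: [32, 33]. Merged: [1, 3, 11, 17, 19, 19, 21, 23, 28, 32, 33]

Final merged array: [1, 3, 11, 17, 19, 19, 21, 23, 28, 32, 33]
Total comparisons: 9

The merged array is [1, 3, 11, 17, 19, 19, 21, 23, 28, 32, 33], requiring 9 comparisons. The merge step runs in O(n) time where n is the total number of elements.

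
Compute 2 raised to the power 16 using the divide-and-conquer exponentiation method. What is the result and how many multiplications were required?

Computing 2^16 by squaring (build up from 2^1; each line after the first costs one multiplication):

2^1 = 2
2^2 = (2^1)^2 = 2^2 = 4
2^4 = (2^2)^2 = 4^2 = 16
2^8 = (2^4)^2 = 16^2 = 256
2^16 = (2^8)^2 = 256^2 = 65536

Result: 65536
Multiplications needed: 4 (4 lines after 2^1)

2^16 = 65536. Using exponentiation by squaring, this requires 4 multiplications. The key idea: if the exponent is even, square the half-power; if odd, multiply by the base once.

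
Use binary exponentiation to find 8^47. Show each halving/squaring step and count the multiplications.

Computing 8^47 by squaring (build up from 8^1; each line after the first costs one multiplication):

8^1 = 8
8^2 = (8^1)^2 = 8^2 = 64
8^4 = (8^2)^2 = 64^2 = 4096
8^5 = 8 * 8^4 = 8 * 4096 = 32768
8^10 = (8^5)^2 = 32768^2 = 1073741824
8^11 = 8 * 8^10 = 8 * 1073741824 = 8589934592
8^22 = (8^11)^2 = 8589934592^2 = 73786976294838206464
8^23 = 8 * 8^22 = 8 * 73786976294838206464 = 590295810358705651712
8^46 = (8^23)^2 = 590295810358705651712^2 = 348449143727040986586495598010130648530944
8^47 = 8 * 8^46 = 8 * 348449143727040986586495598010130648530944 = 2787593149816327892691964784081045188247552

Result: 2787593149816327892691964784081045188247552
Multiplications needed: 9 (9 lines after 8^1)

8^47 = 2787593149816327892691964784081045188247552. Using exponentiation by squaring, this requires 9 multiplications. The key idea: if the exponent is even, square the half-power; if odd, multiply by the base once.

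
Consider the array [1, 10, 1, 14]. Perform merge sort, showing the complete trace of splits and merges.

Merge sort trace:

Split: [1, 10, 1, 14] -> [1, 10] and [1, 14]
  Split: [1, 10] -> [1] and [10]
  Merge: [1] + [10] -> [1, 10]
  Split: [1, 14] -> [1] and [14]
  Merge: [1] + [14] -> [1, 14]
Merge: [1, 10] + [1, 14] -> [1, 1, 10, 14]

Final sorted array: [1, 1, 10, 14]

The merge sort proceeds by recursively splitting the array and merging sorted halves.
After all merges, the sorted array is [1, 1, 10, 14].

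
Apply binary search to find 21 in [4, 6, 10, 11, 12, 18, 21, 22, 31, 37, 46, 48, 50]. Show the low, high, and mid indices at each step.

Binary search for 21 in [4, 6, 10, 11, 12, 18, 21, 22, 31, 37, 46, 48, 50]:

lo=0, hi=12, mid=6, arr[mid]=21 -> Found target at index 6!

Binary search finds 21 at index 6 after 1 comparisons. The search repeatedly halves the search space by comparing with the middle element.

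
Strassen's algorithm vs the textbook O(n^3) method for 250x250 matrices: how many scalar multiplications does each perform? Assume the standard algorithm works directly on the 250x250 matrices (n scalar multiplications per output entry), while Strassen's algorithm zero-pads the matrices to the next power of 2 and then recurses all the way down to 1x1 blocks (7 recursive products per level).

Matrix multiplication for 250x250 matrices:

Strassen's algorithm requires power-of-2 dimensions. Pad 250x250 to 256x256 (next power of 2).

Standard algorithm: 250^3 = 15625000 multiplications
Strassen's algorithm: 7^(log2(256)) = 7^8 = 5764801 multiplications
Savings: 15625000 - 5764801 = 9860199 multiplications

Standard: 15625000 multiplications (250^3). Strassen: 5764801 multiplications (7^8, after padding to 256x256). Strassen reduces 8 recursive multiplications to 7 at each level.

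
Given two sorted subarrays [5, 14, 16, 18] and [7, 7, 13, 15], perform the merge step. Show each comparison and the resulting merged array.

Merging process:

Compare 5 vs 7: take 5 from left. Merged: [5]
Compare 14 vs 7: take 7 from right. Merged: [5, 7]
Compare 14 vs 7: take 7 from right. Merged: [5, 7, 7]
Compare 14 vs 13: take 13 from right. Merged: [5, 7, 7, 13]
Compare 14 vs 15: take 14 from left. Merged: [5, 7, 7, 13, 14]
Compare 16 vs 15: take 15 from right. Merged: [5, 7, 7, 13, 14, 15]
Append remaining from left: [16, 18]. Merged: [5, 7, 7, 13, 14, 15, 16, 18]

Final merged array: [5, 7, 7, 13, 14, 15, 16, 18]
Total comparisons: 6

The merged array is [5, 7, 7, 13, 14, 15, 16, 18], requiring 6 comparisons. The merge step runs in O(n) time where n is the total number of elements.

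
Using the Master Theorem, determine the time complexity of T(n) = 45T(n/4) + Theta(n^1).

Master Theorem for T(n) = 45T(n/4) + O(n^1):

a = 45, b = 4, c = 1
log_b(a) = log_4(45) = 2.7459

Case 1: c = 1 < log_4(45) = 2.7459
T(n) = O(n^(log_4 45))

For T(n) = 45T(n/4) + O(n^1): log_4(45) = 2.7459. This is Case 1 of the Master Theorem (c < log_b(a), work dominated by leaves), giving O(n^(log_4 45)).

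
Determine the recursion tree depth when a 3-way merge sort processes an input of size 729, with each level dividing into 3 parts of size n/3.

For divide and conquer with division factor 3:

Problem sizes at each level:
Level 0: 729
Level 1: 243
Level 2: 81
Level 3: 27
Level 4: 9
Level 5: 3
Level 6: 1

The root is level 0 and the size-1 base case is level 6 (the tree spans levels 0 through 6, i.e. 7 levels counting the root), so the depth is the number of divisions: log_3(729) = 6

The recursion tree depth is log_3(729) = 6. At each level, the problem size is divided by 3, so it takes 6 divisions to reduce to a base case of size 1. The algorithm makes 3 recursive calls at each level.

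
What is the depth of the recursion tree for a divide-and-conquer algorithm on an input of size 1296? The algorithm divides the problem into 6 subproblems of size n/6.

For divide and conquer with division factor 6:

Problem sizes at each level:
Level 0: 1296
Level 1: 216
Level 2: 36
Level 3: 6
Level 4: 1

The root is level 0 and the size-1 base case is level 4 (the tree spans levels 0 through 4, i.e. 5 levels counting the root), so the depth is the number of divisions: log_6(1296) = 4

The recursion tree depth is log_6(1296) = 4. At each level, the problem size is divided by 6, so it takes 4 divisions to reduce to a base case of size 1. The algorithm makes 6 recursive calls at each level.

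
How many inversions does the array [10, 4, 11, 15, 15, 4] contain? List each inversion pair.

Finding inversions in [10, 4, 11, 15, 15, 4]:

(0, 1): arr[0]=10 > arr[1]=4
(0, 5): arr[0]=10 > arr[5]=4
(2, 5): arr[2]=11 > arr[5]=4
(3, 5): arr[3]=15 > arr[5]=4
(4, 5): arr[4]=15 > arr[5]=4

Total inversions: 5

The array has 5 inversion(s): (0,1), (0,5), (2,5), (3,5), (4,5). Each pair (i,j) satisfies i < j and arr[i] > arr[j].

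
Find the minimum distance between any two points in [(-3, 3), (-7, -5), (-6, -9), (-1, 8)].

Computing all pairwise distances among 4 points:

d((-3, 3), (-7, -5)) = 8.9443
d((-3, 3), (-6, -9)) = 12.3693
d((-3, 3), (-1, 8)) = 5.3852
d((-7, -5), (-6, -9)) = 4.1231 <-- minimum
d((-7, -5), (-1, 8)) = 14.3178
d((-6, -9), (-1, 8)) = 17.72

Closest pair: (-7, -5) and (-6, -9) with distance 4.1231

The closest pair is (-7, -5) and (-6, -9) with Euclidean distance 4.1231. For 4 points, brute-force pairwise comparison is shown above. For large n, the divide-and-conquer algorithm (sort by x, recurse on halves, check the dividing strip) achieves O(n log n).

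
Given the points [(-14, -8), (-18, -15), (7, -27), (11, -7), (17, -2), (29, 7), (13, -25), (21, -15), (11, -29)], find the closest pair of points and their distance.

Computing all pairwise distances among 9 points:

d((-14, -8), (-18, -15)) = 8.0623
d((-14, -8), (7, -27)) = 28.3196
d((-14, -8), (11, -7)) = 25.02
d((-14, -8), (17, -2)) = 31.5753
d((-14, -8), (29, 7)) = 45.5412
d((-14, -8), (13, -25)) = 31.9061
d((-14, -8), (21, -15)) = 35.6931
d((-14, -8), (11, -29)) = 32.6497
d((-18, -15), (7, -27)) = 27.7308
d((-18, -15), (11, -7)) = 30.0832
d((-18, -15), (17, -2)) = 37.3363
d((-18, -15), (29, 7)) = 51.8941
d((-18, -15), (13, -25)) = 32.573
d((-18, -15), (21, -15)) = 39.0
d((-18, -15), (11, -29)) = 32.2025
d((7, -27), (11, -7)) = 20.3961
d((7, -27), (17, -2)) = 26.9258
d((7, -27), (29, 7)) = 40.4969
d((7, -27), (13, -25)) = 6.3246
d((7, -27), (21, -15)) = 18.4391
d((7, -27), (11, -29)) = 4.4721 <-- minimum
d((11, -7), (17, -2)) = 7.8102
d((11, -7), (29, 7)) = 22.8035
d((11, -7), (13, -25)) = 18.1108
d((11, -7), (21, -15)) = 12.8062
d((11, -7), (11, -29)) = 22.0
d((17, -2), (29, 7)) = 15.0
d((17, -2), (13, -25)) = 23.3452
d((17, -2), (21, -15)) = 13.6015
d((17, -2), (11, -29)) = 27.6586
d((29, 7), (13, -25)) = 35.7771
d((29, 7), (21, -15)) = 23.4094
d((29, 7), (11, -29)) = 40.2492
d((13, -25), (21, -15)) = 12.8062
d((13, -25), (11, -29)) = 4.4721 <-- minimum
d((21, -15), (11, -29)) = 17.2047

Minimum distance: 4.4721 (tie among 2 pairs: (7, -27) and (11, -29); (13, -25) and (11, -29))

The minimum Euclidean distance is 4.4721. There is a tie: 2 pairs achieve this minimum — (7, -27) and (11, -29); (13, -25) and (11, -29). Any of these is a valid closest pair. For 9 points, brute-force pairwise comparison is shown above. For large n, the divide-and-conquer algorithm (sort by x, recurse on halves, check the dividing strip) achieves O(n log n).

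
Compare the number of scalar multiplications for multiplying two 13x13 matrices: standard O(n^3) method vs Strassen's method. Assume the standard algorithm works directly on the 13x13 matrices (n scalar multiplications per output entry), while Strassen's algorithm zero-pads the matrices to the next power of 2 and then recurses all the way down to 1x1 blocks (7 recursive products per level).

Matrix multiplication for 13x13 matrices:

Strassen's algorithm requires power-of-2 dimensions. Pad 13x13 to 16x16 (next power of 2).

Standard algorithm: 13^3 = 2197 multiplications
Strassen's algorithm: 7^(log2(16)) = 7^4 = 2401 multiplications
Difference: 2197 - 2401 = -204 (Strassen uses MORE here due to padding overhead — for small or just-over-power-of-2 n, padding can outweigh the per-level savings)

Standard: 2197 multiplications (13^3). Strassen: 2401 multiplications (7^4, after padding to 16x16). Strassen reduces 8 recursive multiplications to 7 at each level.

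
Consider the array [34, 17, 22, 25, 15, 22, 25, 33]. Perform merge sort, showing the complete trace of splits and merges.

Merge sort trace:

Split: [34, 17, 22, 25, 15, 22, 25, 33] -> [34, 17, 22, 25] and [15, 22, 25, 33]
  Split: [34, 17, 22, 25] -> [34, 17] and [22, 25]
    Split: [34, 17] -> [34] and [17]
    Merge: [34] + [17] -> [17, 34]
    Split: [22, 25] -> [22] and [25]
    Merge: [22] + [25] -> [22, 25]
  Merge: [17, 34] + [22, 25] -> [17, 22, 25, 34]
  Split: [15, 22, 25, 33] -> [15, 22] and [25, 33]
    Split: [15, 22] -> [15] and [22]
    Merge: [15] + [22] -> [15, 22]
    Split: [25, 33] -> [25] and [33]
    Merge: [25] + [33] -> [25, 33]
  Merge: [15, 22] + [25, 33] -> [15, 22, 25, 33]
Merge: [17, 22, 25, 34] + [15, 22, 25, 33] -> [15, 17, 22, 22, 25, 25, 33, 34]

Final sorted array: [15, 17, 22, 22, 25, 25, 33, 34]

The merge sort proceeds by recursively splitting the array and merging sorted halves.
After all merges, the sorted array is [15, 17, 22, 22, 25, 25, 33, 34].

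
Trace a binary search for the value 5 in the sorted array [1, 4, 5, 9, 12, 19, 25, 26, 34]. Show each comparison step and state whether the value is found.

Binary search for 5 in [1, 4, 5, 9, 12, 19, 25, 26, 34]:

lo=0, hi=8, mid=4, arr[mid]=12 -> 12 > 5, search left half
lo=0, hi=3, mid=1, arr[mid]=4 -> 4 < 5, search right half
lo=2, hi=3, mid=2, arr[mid]=5 -> Found target at index 2!

Binary search finds 5 at index 2 after 3 comparisons. The search repeatedly halves the search space by comparing with the middle element.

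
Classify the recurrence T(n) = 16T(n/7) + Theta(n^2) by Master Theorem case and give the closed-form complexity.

Master Theorem for T(n) = 16T(n/7) + O(n^2):

a = 16, b = 7, c = 2
log_b(a) = log_7(16) = 1.4248

Case 3: c = 2 > log_7(16) = 1.4248
T(n) = O(n^2) = O(n^2)

For T(n) = 16T(n/7) + O(n^2): log_7(16) = 1.4248. This is Case 3 of the Master Theorem (c > log_b(a), work dominated by root), giving O(n^2).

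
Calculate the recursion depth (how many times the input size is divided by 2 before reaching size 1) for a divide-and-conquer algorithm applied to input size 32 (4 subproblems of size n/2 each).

For divide and conquer with division factor 2:

Problem sizes at each level:
Level 0: 32
Level 1: 16
Level 2: 8
Level 3: 4
Level 4: 2
Level 5: 1

The root is level 0 and the size-1 base case is level 5 (the tree spans levels 0 through 5, i.e. 6 levels counting the root), so the depth is the number of divisions: log_2(32) = 5

The recursion tree depth is log_2(32) = 5. At each level, the problem size is divided by 2, so it takes 5 divisions to reduce to a base case of size 1. The algorithm makes 4 recursive calls at each level.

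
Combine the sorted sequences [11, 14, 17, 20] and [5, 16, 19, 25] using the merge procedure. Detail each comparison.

Merging process:

Compare 11 vs 5: take 5 from right. Merged: [5]
Compare 11 vs 16: take 11 from left. Merged: [5, 11]
Compare 14 vs 16: take 14 from left. Merged: [5, 11, 14]
Compare 17 vs 16: take 16 from right. Merged: [5, 11, 14, 16]
Compare 17 vs 19: take 17 from left. Merged: [5, 11, 14, 16, 17]
Compare 20 vs 19: take 19 from right. Merged: [5, 11, 14, 16, 17, 19]
Compare 20 vs 25: take 20 from left. Merged: [5, 11, 14, 16, 17, 19, 20]
Append remaining from right: [25]. Merged: [5, 11, 14, 16, 17, 19, 20, 25]

Final merged array: [5, 11, 14, 16, 17, 19, 20, 25]
Total comparisons: 7

The merged array is [5, 11, 14, 16, 17, 19, 20, 25], requiring 7 comparisons. The merge step runs in O(n) time where n is the total number of elements.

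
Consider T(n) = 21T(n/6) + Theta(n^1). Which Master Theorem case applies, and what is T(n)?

Master Theorem for T(n) = 21T(n/6) + O(n^1):

a = 21, b = 6, c = 1
log_b(a) = log_6(21) = 1.6992

Case 1: c = 1 < log_6(21) = 1.6992
T(n) = O(n^(log_6 21))

For T(n) = 21T(n/6) + O(n^1): log_6(21) = 1.6992. This is Case 1 of the Master Theorem (c < log_b(a), work dominated by leaves), giving O(n^(log_6 21)).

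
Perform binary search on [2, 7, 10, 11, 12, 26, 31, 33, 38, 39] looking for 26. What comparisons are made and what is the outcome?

Binary search for 26 in [2, 7, 10, 11, 12, 26, 31, 33, 38, 39]:

lo=0, hi=9, mid=4, arr[mid]=12 -> 12 < 26, search right half
lo=5, hi=9, mid=7, arr[mid]=33 -> 33 > 26, search left half
lo=5, hi=6, mid=5, arr[mid]=26 -> Found target at index 5!

Binary search finds 26 at index 5 after 3 comparisons. The search repeatedly halves the search space by comparing with the middle element.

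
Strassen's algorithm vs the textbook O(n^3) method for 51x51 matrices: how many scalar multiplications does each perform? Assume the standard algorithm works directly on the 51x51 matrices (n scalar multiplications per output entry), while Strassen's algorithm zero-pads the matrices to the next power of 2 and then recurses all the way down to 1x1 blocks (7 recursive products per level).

Matrix multiplication for 51x51 matrices:

Strassen's algorithm requires power-of-2 dimensions. Pad 51x51 to 64x64 (next power of 2).

Standard algorithm: 51^3 = 132651 multiplications
Strassen's algorithm: 7^(log2(64)) = 7^6 = 117649 multiplications
Savings: 132651 - 117649 = 15002 multiplications

Standard: 132651 multiplications (51^3). Strassen: 117649 multiplications (7^6, after padding to 64x64). Strassen reduces 8 recursive multiplications to 7 at each level.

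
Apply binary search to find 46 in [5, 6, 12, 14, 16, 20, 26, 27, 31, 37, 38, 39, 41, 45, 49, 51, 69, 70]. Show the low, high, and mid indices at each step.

Binary search for 46 in [5, 6, 12, 14, 16, 20, 26, 27, 31, 37, 38, 39, 41, 45, 49, 51, 69, 70]:

lo=0, hi=17, mid=8, arr[mid]=31 -> 31 < 46, search right half
lo=9, hi=17, mid=13, arr[mid]=45 -> 45 < 46, search right half
lo=14, hi=17, mid=15, arr[mid]=51 -> 51 > 46, search left half
lo=14, hi=14, mid=14, arr[mid]=49 -> 49 > 46, search left half
lo=14 > hi=13, target 46 not found

Binary search determines that 46 is not in the array after 4 comparisons. The search space was exhausted without finding the target.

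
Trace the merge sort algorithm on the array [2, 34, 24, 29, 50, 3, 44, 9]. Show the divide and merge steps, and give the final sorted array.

Merge sort trace:

Split: [2, 34, 24, 29, 50, 3, 44, 9] -> [2, 34, 24, 29] and [50, 3, 44, 9]
  Split: [2, 34, 24, 29] -> [2, 34] and [24, 29]
    Split: [2, 34] -> [2] and [34]
    Merge: [2] + [34] -> [2, 34]
    Split: [24, 29] -> [24] and [29]
    Merge: [24] + [29] -> [24, 29]
  Merge: [2, 34] + [24, 29] -> [2, 24, 29, 34]
  Split: [50, 3, 44, 9] -> [50, 3] and [44, 9]
    Split: [50, 3] -> [50] and [3]
    Merge: [50] + [3] -> [3, 50]
    Split: [44, 9] -> [44] and [9]
    Merge: [44] + [9] -> [9, 44]
  Merge: [3, 50] + [9, 44] -> [3, 9, 44, 50]
Merge: [2, 24, 29, 34] + [3, 9, 44, 50] -> [2, 3, 9, 24, 29, 34, 44, 50]

Final sorted array: [2, 3, 9, 24, 29, 34, 44, 50]

The merge sort proceeds by recursively splitting the array and merging sorted halves.
After all merges, the sorted array is [2, 3, 9, 24, 29, 34, 44, 50].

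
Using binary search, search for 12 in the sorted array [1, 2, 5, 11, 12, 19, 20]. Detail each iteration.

Binary search for 12 in [1, 2, 5, 11, 12, 19, 20]:

lo=0, hi=6, mid=3, arr[mid]=11 -> 11 < 12, search right half
lo=4, hi=6, mid=5, arr[mid]=19 -> 19 > 12, search left half
lo=4, hi=4, mid=4, arr[mid]=12 -> Found target at index 4!

Binary search finds 12 at index 4 after 3 comparisons. The search repeatedly halves the search space by comparing with the middle element.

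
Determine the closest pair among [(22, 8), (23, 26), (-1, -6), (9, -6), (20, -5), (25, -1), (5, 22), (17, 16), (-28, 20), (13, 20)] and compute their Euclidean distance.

Computing all pairwise distances among 10 points:

d((22, 8), (23, 26)) = 18.0278
d((22, 8), (-1, -6)) = 26.9258
d((22, 8), (9, -6)) = 19.105
d((22, 8), (20, -5)) = 13.1529
d((22, 8), (25, -1)) = 9.4868
d((22, 8), (5, 22)) = 22.0227
d((22, 8), (17, 16)) = 9.434
d((22, 8), (-28, 20)) = 51.4198
d((22, 8), (13, 20)) = 15.0
d((23, 26), (-1, -6)) = 40.0
d((23, 26), (9, -6)) = 34.9285
d((23, 26), (20, -5)) = 31.1448
d((23, 26), (25, -1)) = 27.074
d((23, 26), (5, 22)) = 18.4391
d((23, 26), (17, 16)) = 11.6619
d((23, 26), (-28, 20)) = 51.3517
d((23, 26), (13, 20)) = 11.6619
d((-1, -6), (9, -6)) = 10.0
d((-1, -6), (20, -5)) = 21.0238
d((-1, -6), (25, -1)) = 26.4764
d((-1, -6), (5, 22)) = 28.6356
d((-1, -6), (17, 16)) = 28.4253
d((-1, -6), (-28, 20)) = 37.4833
d((-1, -6), (13, 20)) = 29.5296
d((9, -6), (20, -5)) = 11.0454
d((9, -6), (25, -1)) = 16.7631
d((9, -6), (5, 22)) = 28.2843
d((9, -6), (17, 16)) = 23.4094
d((9, -6), (-28, 20)) = 45.2217
d((9, -6), (13, 20)) = 26.3059
d((20, -5), (25, -1)) = 6.4031
d((20, -5), (5, 22)) = 30.8869
d((20, -5), (17, 16)) = 21.2132
d((20, -5), (-28, 20)) = 54.1202
d((20, -5), (13, 20)) = 25.9615
d((25, -1), (5, 22)) = 30.4795
d((25, -1), (17, 16)) = 18.7883
d((25, -1), (-28, 20)) = 57.0088
d((25, -1), (13, 20)) = 24.1868
d((5, 22), (17, 16)) = 13.4164
d((5, 22), (-28, 20)) = 33.0606
d((5, 22), (13, 20)) = 8.2462
d((17, 16), (-28, 20)) = 45.1774
d((17, 16), (13, 20)) = 5.6569 <-- minimum
d((-28, 20), (13, 20)) = 41.0

Closest pair: (17, 16) and (13, 20) with distance 5.6569

The closest pair is (17, 16) and (13, 20) with Euclidean distance 5.6569. For 10 points, brute-force pairwise comparison is shown above. For large n, the divide-and-conquer algorithm (sort by x, recurse on halves, check the dividing strip) achieves O(n log n).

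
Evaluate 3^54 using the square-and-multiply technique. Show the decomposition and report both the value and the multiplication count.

Computing 3^54 by squaring (build up from 3^1; each line after the first costs one multiplication):

3^1 = 3
3^2 = (3^1)^2 = 3^2 = 9
3^3 = 3 * 3^2 = 3 * 9 = 27
3^6 = (3^3)^2 = 27^2 = 729
3^12 = (3^6)^2 = 729^2 = 531441
3^13 = 3 * 3^12 = 3 * 531441 = 1594323
3^26 = (3^13)^2 = 1594323^2 = 2541865828329
3^27 = 3 * 3^26 = 3 * 2541865828329 = 7625597484987
3^54 = (3^27)^2 = 7625597484987^2 = 58149737003040059690390169

Result: 58149737003040059690390169
Multiplications needed: 8 (8 lines after 3^1)

3^54 = 58149737003040059690390169. Using exponentiation by squaring, this requires 8 multiplications. The key idea: if the exponent is even, square the half-power; if odd, multiply by the base once.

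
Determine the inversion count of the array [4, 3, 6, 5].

Finding inversions in [4, 3, 6, 5]:

(0, 1): arr[0]=4 > arr[1]=3
(2, 3): arr[2]=6 > arr[3]=5

Total inversions: 2

The array has 2 inversion(s): (0,1), (2,3). Each pair (i,j) satisfies i < j and arr[i] > arr[j].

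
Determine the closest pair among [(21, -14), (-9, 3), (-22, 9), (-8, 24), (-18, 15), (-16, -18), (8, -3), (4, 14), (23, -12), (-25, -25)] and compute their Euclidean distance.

Computing all pairwise distances among 10 points:

d((21, -14), (-9, 3)) = 34.4819
d((21, -14), (-22, 9)) = 48.7647
d((21, -14), (-8, 24)) = 47.8017
d((21, -14), (-18, 15)) = 48.6004
d((21, -14), (-16, -18)) = 37.2156
d((21, -14), (8, -3)) = 17.0294
d((21, -14), (4, 14)) = 32.7567
d((21, -14), (23, -12)) = 2.8284 <-- minimum
d((21, -14), (-25, -25)) = 47.2969
d((-9, 3), (-22, 9)) = 14.3178
d((-9, 3), (-8, 24)) = 21.0238
d((-9, 3), (-18, 15)) = 15.0
d((-9, 3), (-16, -18)) = 22.1359
d((-9, 3), (8, -3)) = 18.0278
d((-9, 3), (4, 14)) = 17.0294
d((-9, 3), (23, -12)) = 35.3412
d((-9, 3), (-25, -25)) = 32.249
d((-22, 9), (-8, 24)) = 20.5183
d((-22, 9), (-18, 15)) = 7.2111
d((-22, 9), (-16, -18)) = 27.6586
d((-22, 9), (8, -3)) = 32.311
d((-22, 9), (4, 14)) = 26.4764
d((-22, 9), (23, -12)) = 49.6588
d((-22, 9), (-25, -25)) = 34.1321
d((-8, 24), (-18, 15)) = 13.4536
d((-8, 24), (-16, -18)) = 42.7551
d((-8, 24), (8, -3)) = 31.3847
d((-8, 24), (4, 14)) = 15.6205
d((-8, 24), (23, -12)) = 47.5079
d((-8, 24), (-25, -25)) = 51.8652
d((-18, 15), (-16, -18)) = 33.0606
d((-18, 15), (8, -3)) = 31.6228
d((-18, 15), (4, 14)) = 22.0227
d((-18, 15), (23, -12)) = 49.0918
d((-18, 15), (-25, -25)) = 40.6079
d((-16, -18), (8, -3)) = 28.3019
d((-16, -18), (4, 14)) = 37.7359
d((-16, -18), (23, -12)) = 39.4588
d((-16, -18), (-25, -25)) = 11.4018
d((8, -3), (4, 14)) = 17.4642
d((8, -3), (23, -12)) = 17.4929
d((8, -3), (-25, -25)) = 39.6611
d((4, 14), (23, -12)) = 32.2025
d((4, 14), (-25, -25)) = 48.6004
d((23, -12), (-25, -25)) = 49.7293

Closest pair: (21, -14) and (23, -12) with distance 2.8284

The closest pair is (21, -14) and (23, -12) with Euclidean distance 2.8284. For 10 points, brute-force pairwise comparison is shown above. For large n, the divide-and-conquer algorithm (sort by x, recurse on halves, check the dividing strip) achieves O(n log n).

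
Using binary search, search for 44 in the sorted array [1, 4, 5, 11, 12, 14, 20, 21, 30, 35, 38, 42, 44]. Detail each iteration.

Binary search for 44 in [1, 4, 5, 11, 12, 14, 20, 21, 30, 35, 38, 42, 44]:

lo=0, hi=12, mid=6, arr[mid]=20 -> 20 < 44, search right half
lo=7, hi=12, mid=9, arr[mid]=35 -> 35 < 44, search right half
lo=10, hi=12, mid=11, arr[mid]=42 -> 42 < 44, search right half
lo=12, hi=12, mid=12, arr[mid]=44 -> Found target at index 12!

Binary search finds 44 at index 12 after 4 comparisons. The search repeatedly halves the search space by comparing with the middle element.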